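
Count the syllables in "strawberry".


Word: "strawberry"
Syllable breakdown: straw · ber · ry
Counting: 3 parts
= 3 syllables


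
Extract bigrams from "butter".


Word: "butter" (length 6)
Number of bigrams = 6 - 2 + 1 = 5
  Position 0: "bu"
  Position 1: "ut"
  Position 2: "tt"
  Position 3: "te"
  Position 4: "er"
Bigrams = "bu", "ut", "tt", "te", "er"


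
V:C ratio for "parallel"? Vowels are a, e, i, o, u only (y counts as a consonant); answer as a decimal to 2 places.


Word: "parallel"
Vowels (a,e,i,o,u): 3
Consonants: 5
Ratio = 3/5
= 0.60


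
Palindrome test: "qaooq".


Word: "qaooq"
Reversed: "qooaq"
Forward == Backward? qaooq != qooaq
Palindrome = No


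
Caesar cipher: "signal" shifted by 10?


Word: "signal"
Shift: 10
Each letter → (letter + shift) mod 26:
  's' (18) + 10 = 2 → 'c'
  'i' (8) + 10 = 18 → 's'
  'g' (6) + 10 = 16 → 'q'
  'n' (13) + 10 = 23 → 'x'
  'a' (0) + 10 = 10 → 'k'
  'l' (11) + 10 = 21 → 'v'
Result = "csqxkv"


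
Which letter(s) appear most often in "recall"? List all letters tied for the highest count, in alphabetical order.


Word: "recall"
Letter counts:
  'a': 1
  'c': 1
  'e': 1
  'l': 2
  'r': 1
Maximum count = 2
Most frequent = 'l' (2 times each)


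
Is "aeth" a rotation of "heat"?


Word: "heat", Candidate: "aeth"
Method: check if candidate is substring of word+word
"heatheat" contains "aeth"? No
Is rotation = No


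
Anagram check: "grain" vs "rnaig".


Word 1: "grain" → sorted: aginr
Word 2: "rnaig" → sorted: aginr
Same letters? aginr == aginr
Anagram = Yes


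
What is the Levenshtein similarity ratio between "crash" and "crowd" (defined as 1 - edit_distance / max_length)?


Word 1: "crash" (length 5)
Word 2: "crowd" (length 5)
One optimal edit sequence:
  1. keep 'c'
  2. keep 'r'
  3. substitute 'a' -> 'o'  (+1)
  4. substitute 's' -> 'w'  (+1)
  5. substitute 'h' -> 'd'  (+1)
Edit distance = 3
Max length = max(5, 5) = 5
Similarity = 1 - 3/5
= 0.4000


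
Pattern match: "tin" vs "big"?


Pattern of "tin": [0, 1, 2]
Pattern of "big": [0, 1, 2]
Patterns match
Same pattern = Yes


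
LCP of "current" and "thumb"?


Word 1: "current"
Word 2: "thumb"
Comparing from start:
  Pos 0: 'c' != 't' (stop)
LCP = "" (length 0)


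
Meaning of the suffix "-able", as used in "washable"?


Suffix: -able
As in: washable -> wash + -able
Meaning = capable of


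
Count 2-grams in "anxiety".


Word: "anxiety" (length 7)
Number of 2-grams = length - 2 + 1 = 7 - 2 + 1
= 6


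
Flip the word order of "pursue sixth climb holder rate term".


Original: "pursue sixth climb holder rate term"
Words (1..n): pursue | sixth | climb | holder | rate | term
Reversed (n..1): term | rate | holder | climb | sixth | pursue
Result = "term rate holder climb sixth pursue"


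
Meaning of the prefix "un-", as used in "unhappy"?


Prefix: un-
Example: unhappy = un- + happy
Meaning = not / reverse


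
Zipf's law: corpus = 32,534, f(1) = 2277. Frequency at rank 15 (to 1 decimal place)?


Zipf's law: f(r) = f(1) / r
f(1) = 2277
f(15) = 2277 / 15
= 151.8 occurrences


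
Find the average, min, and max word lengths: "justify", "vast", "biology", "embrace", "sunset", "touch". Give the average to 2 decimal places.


Lengths: "justify"=7, "vast"=4, "biology"=7, "embrace"=7, "sunset"=6, "touch"=5
Sum = 36, Count = 6
Average = 36/6 = 6.00
= avg=6.00, min=4, max=7


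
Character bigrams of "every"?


Word: "every" (length 5)
Number of bigrams = 5 - 2 + 1 = 4
  Position 0: "ev"
  Position 1: "ve"
  Position 2: "er"
  Position 3: "ry"
Bigrams = "ev", "ve", "er", "ry"


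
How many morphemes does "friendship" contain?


Word: "friendship"
Morphemes: friend / -ship
Each morpheme carries meaning
= 2 morphemes


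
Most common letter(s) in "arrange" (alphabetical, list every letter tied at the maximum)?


Word: "arrange"
Letter counts:
  'a': 2
  'e': 1
  'g': 1
  'n': 1
  'r': 2
Maximum count = 2
Most frequent = 'a', 'r' (2 times each)


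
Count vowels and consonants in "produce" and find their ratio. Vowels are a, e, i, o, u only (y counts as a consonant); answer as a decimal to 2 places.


Word: "produce"
Vowels (a,e,i,o,u): 3
Consonants: 4
Ratio = 3/4
= 0.75


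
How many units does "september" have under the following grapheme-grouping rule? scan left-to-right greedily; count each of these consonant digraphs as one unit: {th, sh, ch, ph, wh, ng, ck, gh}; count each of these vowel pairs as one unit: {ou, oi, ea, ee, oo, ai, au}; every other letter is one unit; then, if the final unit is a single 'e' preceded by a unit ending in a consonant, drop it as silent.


Word: "september" (9 letters)
Left-to-right scan:
  (1) 's' (letter)
  (2) 'e' (letter)
  (3) 'p' (letter)
  (4) 't' (letter)
  (5) 'e' (letter)
  (6) 'm' (letter)
  (7) 'b' (letter)
  (8) 'e' (letter)
  (9) 'r' (letter)
Units from scan: 9
Sound units = 9 units


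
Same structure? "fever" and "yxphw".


Pattern of "fever": [0, 1, 2, 1, 3]
Pattern of "yxphw": [0, 1, 2, 3, 4]
Patterns do not match
Same pattern = No


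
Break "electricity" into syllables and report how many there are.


Word: "electricity"
Syllable breakdown: e | lec | tric | i | ty
Counting: 5 parts
= 5 syllables


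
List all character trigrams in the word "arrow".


Word: "arrow" (length 5)
Number of trigrams = 5 - 3 + 1 = 3
  Position 0: "arr"
  Position 1: "rro"
  Position 2: "row"
Trigrams = "arr", "rro", "row"


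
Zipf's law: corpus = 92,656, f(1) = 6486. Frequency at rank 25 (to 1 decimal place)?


Zipf's law: f(r) = f(1) / r
f(1) = 6486
f(25) = 6486 / 25
= 259.4 occurrences


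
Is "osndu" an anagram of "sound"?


Word 1: "sound" → sorted: dnosu
Word 2: "osndu" → sorted: dnosu
Same letters? dnosu == dnosu
Anagram = Yes


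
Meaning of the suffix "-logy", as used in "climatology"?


Suffix: -logy
Example: climatology = climate + -logy, with a spelling change
Meaning = study of


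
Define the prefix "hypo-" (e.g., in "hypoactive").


Prefix: hypo-
As in: hypoactive -> hypo- + active
Meaning = under / below normal


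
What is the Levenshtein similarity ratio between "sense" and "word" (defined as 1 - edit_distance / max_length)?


Word 1: "sense" (length 5)
Word 2: "word" (length 4)
One optimal edit sequence:
  1. delete 's'  (+1)
  2. substitute 'e' -> 'w'  (+1)
  3. substitute 'n' -> 'o'  (+1)
  4. substitute 's' -> 'r'  (+1)
  5. substitute 'e' -> 'd'  (+1)
Edit distance = 5
Max length = max(5, 4) = 5
Similarity = 1 - 5/5
= 0.0000


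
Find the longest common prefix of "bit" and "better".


Word 1: "bit"
Word 2: "better"
Comparing from start:
  Pos 0: 'b' == 'b'
  Pos 1: 'i' != 'e' (stop)
LCP = "b" (length 1)


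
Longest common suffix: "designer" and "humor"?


Word 1: "designer"
Word 2: "humor"
Comparing from end:
  Pos -1: 'r' == 'r'
  Pos -2: 'e' != 'o' (stop)
LCS = "r" (length 1)


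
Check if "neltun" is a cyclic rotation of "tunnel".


Word: "tunnel", Candidate: "neltun"
Method: check if candidate is substring of word+word
"tunneltunnel" contains "neltun"? Yes
Is rotation = Yes


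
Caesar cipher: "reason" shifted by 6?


Word: "reason"
Shift: 6
Each letter → (letter + shift) mod 26:
  'r' (17) + 6 = 23 → 'x'
  'e' (4) + 6 = 10 → 'k'
  'a' (0) + 6 = 6 → 'g'
  's' (18) + 6 = 24 → 'y'
  'o' (14) + 6 = 20 → 'u'
  'n' (13) + 6 = 19 → 't'
Result = "xkgyut"


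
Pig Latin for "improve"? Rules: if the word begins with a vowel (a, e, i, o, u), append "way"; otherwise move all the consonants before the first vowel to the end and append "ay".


Word: "improve"
Starts with vowel → add 'way'
Pig Latin = "improveway"


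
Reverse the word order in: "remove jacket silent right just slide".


Original: "remove jacket silent right just slide"
Words (1..n): remove | jacket | silent | right | just | slide
Reversed (n..1): slide | just | right | silent | jacket | remove
Result = "slide just right silent jacket remove"


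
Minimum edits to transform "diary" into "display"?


Word 1: "diary" (length 5)
Word 2: "display" (length 7)
One optimal edit sequence (insert/delete/substitute each cost 1):
  1. keep 'd'
  2. keep 'i'
  3. insert 's'  (+1)
  4. insert 'p'  (+1)
  5. substitute 'a' -> 'l'  (+1)
  6. substitute 'r' -> 'a'  (+1)
  7. keep 'y'
Total edit operations: 4
Edit distance = 4


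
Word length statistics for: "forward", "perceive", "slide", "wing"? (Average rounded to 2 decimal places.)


Lengths: "forward"=7, "perceive"=8, "slide"=5, "wing"=4
Sum = 24, Count = 4
Average = 24/4 = 6.00
= avg=6.00, min=4, max=8


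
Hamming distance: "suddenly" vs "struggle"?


Comparing character by character (same length = 8):
  Pos 0: 's' vs 's' =
  Pos 1: 'u' vs 't' !=
  Pos 2: 'd' vs 'r' !=
  Pos 3: 'd' vs 'u' !=
  Pos 4: 'e' vs 'g' !=
  Pos 5: 'n' vs 'g' !=
  Pos 6: 'l' vs 'l' =
  Pos 7: 'y' vs 'e' !=
Hamming distance = 6


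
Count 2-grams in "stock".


Word: "stock" (length 5)
Number of 2-grams = length - 2 + 1 = 5 - 2 + 1
= 4


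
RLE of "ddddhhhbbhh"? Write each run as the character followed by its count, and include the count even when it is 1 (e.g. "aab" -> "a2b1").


String: "ddddhhhbbhh"
Scanning for consecutive runs:
  'd' x 4
  'h' x 3
  'b' x 2
  'h' x 2
RLE = "d4h3b2h2"


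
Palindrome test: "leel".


Word: "leel"
Reversed: "leel"
Forward == Backward? leel == leel
Palindrome = Yes


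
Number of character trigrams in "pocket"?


Word: "pocket" (length 6)
Number of 3-grams = length - 3 + 1 = 6 - 3 + 1
= 4


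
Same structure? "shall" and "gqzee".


Pattern of "shall": [0, 1, 2, 3, 3]
Pattern of "gqzee": [0, 1, 2, 3, 3]
Patterns match
Same pattern = Yes


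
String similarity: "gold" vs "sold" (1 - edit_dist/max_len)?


Word 1: "gold" (length 4)
Word 2: "sold" (length 4)
One optimal edit sequence:
  1. substitute 'g' -> 's'  (+1)
  2. keep 'o'
  3. keep 'l'
  4. keep 'd'
Edit distance = 1
Max length = max(4, 4) = 4
Similarity = 1 - 1/4
= 0.7500


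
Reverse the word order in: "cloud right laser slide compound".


Original: "cloud right laser slide compound"
Words (1..n): cloud | right | laser | slide | compound
Reversed (n..1): compound | slide | laser | right | cloud
Result = "compound slide laser right cloud"


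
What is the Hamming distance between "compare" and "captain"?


Comparing character by character (same length = 7):
  Pos 0: 'c' vs 'c' =
  Pos 1: 'o' vs 'a' !=
  Pos 2: 'm' vs 'p' !=
  Pos 3: 'p' vs 't' !=
  Pos 4: 'a' vs 'a' =
  Pos 5: 'r' vs 'i' !=
  Pos 6: 'e' vs 'n' !=
Hamming distance = 5


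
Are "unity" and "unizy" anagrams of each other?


Word 1: "unity" → sorted: intuy
Word 2: "unizy" → sorted: inuyz
Same letters? intuy != inuyz
Anagram = No


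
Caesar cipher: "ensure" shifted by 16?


Word: "ensure"
Shift: 16
Each letter → (letter + shift) mod 26:
  'e' (4) + 16 = 20 → 'u'
  'n' (13) + 16 = 3 → 'd'
  's' (18) + 16 = 8 → 'i'
  'u' (20) + 16 = 10 → 'k'
  'r' (17) + 16 = 7 → 'h'
  'e' (4) + 16 = 20 → 'u'
Result = "udikhu"


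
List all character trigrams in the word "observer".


Word: "observer" (length 8)
Number of trigrams = 8 - 3 + 1 = 6
  Position 0: "obs"
  Position 1: "bse"
  Position 2: "ser"
  Position 3: "erv"
  Position 4: "rve"
  Position 5: "ver"
Trigrams = "obs", "bse", "ser", "erv", "rve", "ver"


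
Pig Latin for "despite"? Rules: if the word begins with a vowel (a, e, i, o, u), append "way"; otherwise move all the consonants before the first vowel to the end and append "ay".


Word: "despite"
Starts with consonant(s) → move to end, add 'ay'
Consonant cluster: "d"
Pig Latin = "espiteday"


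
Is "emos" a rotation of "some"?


Word: "some", Candidate: "emos"
Method: check if candidate is substring of word+word
"somesome" contains "emos"? No
Is rotation = No


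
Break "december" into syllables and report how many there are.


Word: "december"
Syllable breakdown: de / cem / ber
Counting: 3 parts
= 3 syllables


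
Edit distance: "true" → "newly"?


Word 1: "true" (length 4)
Word 2: "newly" (length 5)
One optimal edit sequence (insert/delete/substitute each cost 1):
  1. insert 'n'  (+1)
  2. substitute 't' -> 'e'  (+1)
  3. substitute 'r' -> 'w'  (+1)
  4. substitute 'u' -> 'l'  (+1)
  5. substitute 'e' -> 'y'  (+1)
Total edit operations: 5
Edit distance = 5


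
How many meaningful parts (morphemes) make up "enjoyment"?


Word: "enjoyment"
Morphemes: en- / joy / -ment
Each morpheme carries meaning
= 3 morphemes


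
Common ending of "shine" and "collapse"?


Word 1: "shine"
Word 2: "collapse"
Comparing from end:
  Pos -1: 'e' == 'e'
  Pos -2: 'n' != 's' (stop)
LCS = "e" (length 1)


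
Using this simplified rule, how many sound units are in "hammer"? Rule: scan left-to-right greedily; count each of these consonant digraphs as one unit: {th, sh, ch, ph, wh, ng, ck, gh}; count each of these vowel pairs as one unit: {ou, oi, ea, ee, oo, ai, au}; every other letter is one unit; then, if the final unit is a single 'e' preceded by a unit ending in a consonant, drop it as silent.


Word: "hammer" (6 letters)
Left-to-right scan:
  (1) 'h' (letter)
  (2) 'a' (letter)
  (3) 'm' (letter)
  (4) 'm' (letter)
  (5) 'e' (letter)
  (6) 'r' (letter)
Units from scan: 6
Sound units = 6 units


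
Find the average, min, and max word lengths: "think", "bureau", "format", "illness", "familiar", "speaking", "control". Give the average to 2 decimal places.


Lengths: "think"=5, "bureau"=6, "format"=6, "illness"=7, "familiar"=8, "speaking"=8, "control"=7
Sum = 47, Count = 7
Average = 47/7 = 6.71
= avg=6.71, min=5, max=8


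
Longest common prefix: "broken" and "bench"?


Word 1: "broken"
Word 2: "bench"
Comparing from start:
  Pos 0: 'b' == 'b'
  Pos 1: 'r' != 'e' (stop)
LCP = "b" (length 1)


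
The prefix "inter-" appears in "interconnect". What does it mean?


Prefix: inter-
Example: interconnect = inter- + connect
Meaning = between


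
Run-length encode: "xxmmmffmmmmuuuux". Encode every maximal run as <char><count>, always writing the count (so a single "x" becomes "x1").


String: "xxmmmffmmmmuuuux"
Scanning for consecutive runs:
  'x' x 2
  'm' x 3
  'f' x 2
  'm' x 4
  'u' x 4
  'x' x 1
RLE = "x2m3f2m4u4x1"


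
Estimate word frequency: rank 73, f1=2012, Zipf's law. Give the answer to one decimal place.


Zipf's law: f(r) = f(1) / r
f(1) = 2012
f(73) = 2012 / 73
= 27.6 occurrences


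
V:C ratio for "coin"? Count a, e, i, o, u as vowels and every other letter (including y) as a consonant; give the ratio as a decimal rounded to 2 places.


Word: "coin"
Vowels (a,e,i,o,u): 2
Consonants: 2
Ratio = 2/2
= 1.00


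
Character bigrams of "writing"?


Word: "writing" (length 7)
Number of bigrams = 7 - 2 + 1 = 6
  Position 0: "wr"
  Position 1: "ri"
  Position 2: "it"
  Position 3: "ti"
  Position 4: "in"
  Position 5: "ng"
Bigrams = "wr", "ri", "it", "ti", "in", "ng"


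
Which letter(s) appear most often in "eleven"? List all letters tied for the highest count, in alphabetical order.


Word: "eleven"
Letter counts:
  'e': 3
  'l': 1
  'n': 1
  'v': 1
Maximum count = 3
Most frequent = 'e' (3 times each)


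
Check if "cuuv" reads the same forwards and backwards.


Word: "cuuv"
Reversed: "vuuc"
Forward == Backward? cuuv != vuuc
Palindrome = No


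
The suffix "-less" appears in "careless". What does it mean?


Suffix: -less
Example: careless = care + -less
Meaning = without


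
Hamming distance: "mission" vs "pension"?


Comparing character by character (same length = 7):
  Pos 0: 'm' vs 'p' !=
  Pos 1: 'i' vs 'e' !=
  Pos 2: 's' vs 'n' !=
  Pos 3: 's' vs 's' =
  Pos 4: 'i' vs 'i' =
  Pos 5: 'o' vs 'o' =
  Pos 6: 'n' vs 'n' =
Hamming distance = 3


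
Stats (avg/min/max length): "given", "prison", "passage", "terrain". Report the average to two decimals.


Lengths: "given"=5, "prison"=6, "passage"=7, "terrain"=7
Sum = 25, Count = 4
Average = 25/4 = 6.25
= avg=6.25, min=5, max=7


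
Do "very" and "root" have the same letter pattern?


Pattern of "very": [0, 1, 2, 3]
Pattern of "root": [0, 1, 1, 2]
Patterns do not match
Same pattern = No


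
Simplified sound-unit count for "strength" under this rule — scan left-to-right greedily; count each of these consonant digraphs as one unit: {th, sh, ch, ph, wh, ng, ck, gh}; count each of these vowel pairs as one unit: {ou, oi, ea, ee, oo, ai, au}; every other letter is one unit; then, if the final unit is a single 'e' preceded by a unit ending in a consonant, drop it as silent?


Word: "strength" (8 letters)
Left-to-right scan:
  [1] 's' (letter)
  [2] 't' (letter)
  [3] 'r' (letter)
  [4] 'e' (letter)
  [5] 'ng' (digraph)
  [6] 'th' (digraph)
Units from scan: 6
Sound units = 6 units


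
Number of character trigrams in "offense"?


Word: "offense" (length 7)
Number of 3-grams = length - 3 + 1 = 7 - 3 + 1
= 5


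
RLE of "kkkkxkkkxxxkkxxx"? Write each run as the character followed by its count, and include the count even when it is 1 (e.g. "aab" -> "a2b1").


String: "kkkkxkkkxxxkkxxx"
Scanning for consecutive runs:
  'k' x 4
  'x' x 1
  'k' x 3
  'x' x 3
  'k' x 2
  'x' x 3
RLE = "k4x1k3x3k2x3"


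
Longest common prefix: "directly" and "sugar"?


Word 1: "directly"
Word 2: "sugar"
Comparing from start:
  Pos 0: 'd' != 's' (stop)
LCP = "" (length 0)


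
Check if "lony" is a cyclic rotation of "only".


Word: "only", Candidate: "lony"
Method: check if candidate is substring of word+word
"onlyonly" contains "lony"? No
Is rotation = No


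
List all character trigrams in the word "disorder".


Word: "disorder" (length 8)
Number of trigrams = 8 - 3 + 1 = 6
  Position 0: "dis"
  Position 1: "iso"
  Position 2: "sor"
  Position 3: "ord"
  Position 4: "rde"
  Position 5: "der"
Trigrams = "dis", "iso", "sor", "ord", "rde", "der"


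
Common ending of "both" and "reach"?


Word 1: "both"
Word 2: "reach"
Comparing from end:
  Pos -1: 'h' == 'h'
  Pos -2: 't' != 'c' (stop)
LCS = "h" (length 1)


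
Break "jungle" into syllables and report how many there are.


Word: "jungle"
Syllable breakdown: jun | gle
Counting: 2 parts
= 2 syllables


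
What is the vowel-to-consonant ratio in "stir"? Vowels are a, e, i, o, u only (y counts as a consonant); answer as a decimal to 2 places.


Word: "stir"
Vowels (a,e,i,o,u): 1
Consonants: 3
Ratio = 1/3
= 0.33


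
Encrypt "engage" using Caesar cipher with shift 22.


Word: "engage"
Shift: 22
Each letter → (letter + shift) mod 26:
  'e' (4) + 22 = 0 → 'a'
  'n' (13) + 22 = 9 → 'j'
  'g' (6) + 22 = 2 → 'c'
  'a' (0) + 22 = 22 → 'w'
  'g' (6) + 22 = 2 → 'c'
  'e' (4) + 22 = 0 → 'a'
Result = "ajcwca"


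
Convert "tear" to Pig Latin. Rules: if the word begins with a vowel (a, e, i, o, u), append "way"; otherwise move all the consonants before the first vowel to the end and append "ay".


Word: "tear"
Starts with consonant(s) → move to end, add 'ay'
Consonant cluster: "t"
Pig Latin = "eartay"


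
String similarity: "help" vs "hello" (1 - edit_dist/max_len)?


Word 1: "help" (length 4)
Word 2: "hello" (length 5)
One optimal edit sequence:
  1. keep 'h'
  2. keep 'e'
  3. insert 'l'  (+1)
  4. keep 'l'
  5. substitute 'p' -> 'o'  (+1)
Edit distance = 2
Max length = max(4, 5) = 5
Similarity = 1 - 2/5
= 0.6000


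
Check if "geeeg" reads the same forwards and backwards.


Word: "geeeg"
Reversed: "geeeg"
Forward == Backward? geeeg == geeeg
Palindrome = Yes


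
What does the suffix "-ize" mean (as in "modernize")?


Suffix: -ize
Example: modernize (modern + -ize)
Meaning = to make


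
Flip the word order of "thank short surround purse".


Original: "thank short surround purse"
Words (1..n): thank | short | surround | purse
Reversed (n..1): purse | surround | short | thank
Result = "purse surround short thank"


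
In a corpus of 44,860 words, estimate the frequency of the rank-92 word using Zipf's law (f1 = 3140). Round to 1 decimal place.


Zipf's law: f(r) = f(1) / r
f(1) = 3140
f(92) = 3140 / 92
= 34.1 occurrences


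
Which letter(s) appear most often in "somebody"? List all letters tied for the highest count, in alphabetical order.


Word: "somebody"
Letter counts:
  'b': 1
  'd': 1
  'e': 1
  'm': 1
  'o': 2
  's': 1
  'y': 1
Maximum count = 2
Most frequent = 'o' (2 times each)


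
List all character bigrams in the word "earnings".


Word: "earnings" (length 8)
Number of bigrams = 8 - 2 + 1 = 7
  Position 0: "ea"
  Position 1: "ar"
  Position 2: "rn"
  Position 3: "ni"
  Position 4: "in"
  Position 5: "ng"
  Position 6: "gs"
Bigrams = "ea", "ar", "rn", "ni", "in", "ng", "gs"


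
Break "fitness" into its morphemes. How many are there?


Word: "fitness"
Morphemes: fit / -ness
Each morpheme carries meaning
= 2 morphemes


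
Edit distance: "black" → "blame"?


Word 1: "black" (length 5)
Word 2: "blame" (length 5)
One optimal edit sequence (insert/delete/substitute each cost 1):
  1. keep 'b'
  2. keep 'l'
  3. keep 'a'
  4. substitute 'c' -> 'm'  (+1)
  5. substitute 'k' -> 'e'  (+1)
Total edit operations: 2
Edit distance = 2


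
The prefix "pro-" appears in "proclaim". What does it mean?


Prefix: pro-
As in: proclaim -> pro- + claim
Meaning = forward / in favor of


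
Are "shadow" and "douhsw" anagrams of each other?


Word 1: "shadow" → sorted: adhosw
Word 2: "douhsw" → sorted: dhosuw
Same letters? adhosw != dhosuw
Anagram = No


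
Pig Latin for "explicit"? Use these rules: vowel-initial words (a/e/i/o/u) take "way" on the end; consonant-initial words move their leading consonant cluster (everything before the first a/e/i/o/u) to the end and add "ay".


Word: "explicit"
Starts with vowel → add 'way'
Pig Latin = "explicitway"


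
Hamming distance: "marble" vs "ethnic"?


Comparing character by character (same length = 6):
  Pos 0: 'm' vs 'e' !=
  Pos 1: 'a' vs 't' !=
  Pos 2: 'r' vs 'h' !=
  Pos 3: 'b' vs 'n' !=
  Pos 4: 'l' vs 'i' !=
  Pos 5: 'e' vs 'c' !=
Hamming distance = 6


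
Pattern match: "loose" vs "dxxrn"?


Pattern of "loose": [0, 1, 1, 2, 3]
Pattern of "dxxrn": [0, 1, 1, 2, 3]
Patterns match
Same pattern = Yes


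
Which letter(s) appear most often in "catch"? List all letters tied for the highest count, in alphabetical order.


Word: "catch"
Letter counts:
  'a': 1
  'c': 2
  'h': 1
  't': 1
Maximum count = 2
Most frequent = 'c' (2 times each)


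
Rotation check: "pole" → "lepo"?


Word: "pole", Candidate: "lepo"
Method: check if candidate is substring of word+word
"polepole" contains "lepo"? Yes
Is rotation = Yes


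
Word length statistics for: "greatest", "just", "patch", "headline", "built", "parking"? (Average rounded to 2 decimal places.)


Lengths: "greatest"=8, "just"=4, "patch"=5, "headline"=8, "built"=5, "parking"=7
Sum = 37, Count = 6
Average = 37/6 = 6.17
= avg=6.17, min=4, max=8


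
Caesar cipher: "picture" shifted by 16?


Word: "picture"
Shift: 16
Each letter → (letter + shift) mod 26:
  'p' (15) + 16 = 5 → 'f'
  'i' (8) + 16 = 24 → 'y'
  'c' (2) + 16 = 18 → 's'
  't' (19) + 16 = 9 → 'j'
  'u' (20) + 16 = 10 → 'k'
  'r' (17) + 16 = 7 → 'h'
  'e' (4) + 16 = 20 → 'u'
Result = "fysjkhu"


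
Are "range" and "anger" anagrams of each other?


Word 1: "range" → sorted: aegnr
Word 2: "anger" → sorted: aegnr
Same letters? aegnr == aegnr
Anagram = Yes


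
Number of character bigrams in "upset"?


Word: "upset" (length 5)
Number of 2-grams = length - 2 + 1 = 5 - 2 + 1
= 4


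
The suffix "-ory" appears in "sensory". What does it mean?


Suffix: -ory
As in: sensory -> sense + -ory, with a spelling change
Meaning = relating to / place for


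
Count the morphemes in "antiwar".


Word: "antiwar"
Morphemes: anti- | war
Each morpheme carries meaning
= 2 morphemes


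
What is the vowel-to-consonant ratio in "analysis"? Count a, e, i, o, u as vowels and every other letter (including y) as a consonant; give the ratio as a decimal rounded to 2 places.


Word: "analysis"
Vowels (a,e,i,o,u): 3
Consonants: 5
Ratio = 3/5
= 0.60


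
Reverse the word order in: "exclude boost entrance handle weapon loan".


Original: "exclude boost entrance handle weapon loan"
Words (1..n): exclude | boost | entrance | handle | weapon | loan
Reversed (n..1): loan | weapon | handle | entrance | boost | exclude
Result = "loan weapon handle entrance boost exclude"


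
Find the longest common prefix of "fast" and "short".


Word 1: "fast"
Word 2: "short"
Comparing from start:
  Pos 0: 'f' != 's' (stop)
LCP = "" (length 0)


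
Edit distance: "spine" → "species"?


Word 1: "spine" (length 5)
Word 2: "species" (length 7)
One optimal edit sequence (insert/delete/substitute each cost 1):
  1. keep 's'
  2. keep 'p'
  3. insert 'e'  (+1)
  4. insert 'c'  (+1)
  5. keep 'i'
  6. substitute 'n' -> 'e'  (+1)
  7. substitute 'e' -> 's'  (+1)
Total edit operations: 4
Edit distance = 4


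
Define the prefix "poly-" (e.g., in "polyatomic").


Prefix: poly-
Example: polyatomic (poly- + atomic)
Meaning = many


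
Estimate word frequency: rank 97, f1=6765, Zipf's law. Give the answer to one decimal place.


Zipf's law: f(r) = f(1) / r
f(1) = 6765
f(97) = 6765 / 97
= 69.7 occurrences


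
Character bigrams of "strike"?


Word: "strike" (length 6)
Number of bigrams = 6 - 2 + 1 = 5
  Position 0: "st"
  Position 1: "tr"
  Position 2: "ri"
  Position 3: "ik"
  Position 4: "ke"
Bigrams = "st", "tr", "ri", "ik", "ke"


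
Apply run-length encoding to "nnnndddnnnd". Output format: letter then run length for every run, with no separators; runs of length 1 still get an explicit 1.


String: "nnnndddnnnd"
Scanning for consecutive runs:
  'n' x 4
  'd' x 3
  'n' x 3
  'd' x 1
RLE = "n4d3n3d1"


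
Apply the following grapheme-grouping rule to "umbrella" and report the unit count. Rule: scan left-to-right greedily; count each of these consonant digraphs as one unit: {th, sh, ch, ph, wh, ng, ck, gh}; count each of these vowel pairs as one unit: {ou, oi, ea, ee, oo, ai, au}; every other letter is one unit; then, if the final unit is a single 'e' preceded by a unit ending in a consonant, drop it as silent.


Word: "umbrella" (8 letters)
Left-to-right scan:
  1. 'u' (letter)
  2. 'm' (letter)
  3. 'b' (letter)
  4. 'r' (letter)
  5. 'e' (letter)
  6. 'l' (letter)
  7. 'l' (letter)
  8. 'a' (letter)
Units from scan: 8
Sound units = 8 units


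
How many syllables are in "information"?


Word: "information"
Syllable breakdown: in · for · ma · tion
Counting: 4 parts
= 4 syllables


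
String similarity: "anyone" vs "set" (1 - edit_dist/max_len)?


Word 1: "anyone" (length 6)
Word 2: "set" (length 3)
One optimal edit sequence:
  1. delete 'a'  (+1)
  2. delete 'n'  (+1)
  3. delete 'y'  (+1)
  4. substitute 'o' -> 's'  (+1)
  5. substitute 'n' -> 'e'  (+1)
  6. substitute 'e' -> 't'  (+1)
Edit distance = 6
Max length = max(6, 3) = 6
Similarity = 1 - 6/6
= 0.0000


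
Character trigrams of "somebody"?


Word: "somebody" (length 8)
Number of trigrams = 8 - 3 + 1 = 6
  Position 0: "som"
  Position 1: "ome"
  Position 2: "meb"
  Position 3: "ebo"
  Position 4: "bod"
  Position 5: "ody"
Trigrams = "som", "ome", "meb", "ebo", "bod", "ody"


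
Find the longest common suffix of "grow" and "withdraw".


Word 1: "grow"
Word 2: "withdraw"
Comparing from end:
  Pos -1: 'w' == 'w'
  Pos -2: 'o' != 'a' (stop)
LCS = "w" (length 1)


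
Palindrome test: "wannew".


Word: "wannew"
Reversed: "wennaw"
Forward == Backward? wannew != wennaw
Palindrome = No


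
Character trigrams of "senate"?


Word: "senate" (length 6)
Number of trigrams = 6 - 3 + 1 = 4
  Position 0: "sen"
  Position 1: "ena"
  Position 2: "nat"
  Position 3: "ate"
Trigrams = "sen", "ena", "nat", "ate"


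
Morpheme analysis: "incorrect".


Word: "incorrect"
Morphemes: in- | correct
Each morpheme carries meaning
= 2 morphemes


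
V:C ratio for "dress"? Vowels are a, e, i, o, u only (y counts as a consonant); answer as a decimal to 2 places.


Word: "dress"
Vowels (a,e,i,o,u): 1
Consonants: 4
Ratio = 1/4
= 0.25


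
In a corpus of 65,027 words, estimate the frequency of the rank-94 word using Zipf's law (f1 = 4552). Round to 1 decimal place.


Zipf's law: f(r) = f(1) / r
f(1) = 4552
f(94) = 4552 / 94
= 48.4 occurrences


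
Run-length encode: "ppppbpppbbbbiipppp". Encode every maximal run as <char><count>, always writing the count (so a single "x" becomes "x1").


String: "ppppbpppbbbbiipppp"
Scanning for consecutive runs:
  'p' x 4
  'b' x 1
  'p' x 3
  'b' x 4
  'i' x 2
  'p' x 4
RLE = "p4b1p3b4i2p4"


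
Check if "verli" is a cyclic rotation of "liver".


Word: "liver", Candidate: "verli"
Method: check if candidate is substring of word+word
"liverliver" contains "verli"? Yes
Is rotation = Yes


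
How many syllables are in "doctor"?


Word: "doctor"
Syllable breakdown: doc | tor
Counting: 2 parts
= 2 syllables


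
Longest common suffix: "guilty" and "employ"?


Word 1: "guilty"
Word 2: "employ"
Comparing from end:
  Pos -1: 'y' == 'y'
  Pos -2: 't' != 'o' (stop)
LCS = "y" (length 1)


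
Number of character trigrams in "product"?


Word: "product" (length 7)
Number of 3-grams = length - 3 + 1 = 7 - 3 + 1
= 5


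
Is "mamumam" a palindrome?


Word: "mamumam"
Reversed: "mamumam"
Forward == Backward? mamumam == mamumam
Palindrome = Yes


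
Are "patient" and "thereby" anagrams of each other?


Word 1: "patient" → sorted: aeinptt
Word 2: "thereby" → sorted: beehrty
Same letters? aeinptt != beehrty
Anagram = No


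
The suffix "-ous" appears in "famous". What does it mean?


Suffix: -ous
Example: famous = fame + -ous, with a spelling change
Meaning = having quality of


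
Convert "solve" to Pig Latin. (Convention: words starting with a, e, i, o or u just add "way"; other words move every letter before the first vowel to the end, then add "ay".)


Word: "solve"
Starts with consonant(s) → move to end, add 'ay'
Consonant cluster: "s"
Pig Latin = "olvesay"


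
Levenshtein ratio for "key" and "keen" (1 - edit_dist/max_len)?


Word 1: "key" (length 3)
Word 2: "keen" (length 4)
One optimal edit sequence:
  1. keep 'k'
  2. insert 'e'  (+1)
  3. keep 'e'
  4. substitute 'y' -> 'n'  (+1)
Edit distance = 2
Max length = max(3, 4) = 4
Similarity = 1 - 2/4
= 0.5000


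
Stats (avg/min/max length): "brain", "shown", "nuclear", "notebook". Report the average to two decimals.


Lengths: "brain"=5, "shown"=5, "nuclear"=7, "notebook"=8
Sum = 25, Count = 4
Average = 25/4 = 6.25
= avg=6.25, min=5, max=8


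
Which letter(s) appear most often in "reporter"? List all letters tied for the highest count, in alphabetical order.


Word: "reporter"
Letter counts:
  'e': 2
  'o': 1
  'p': 1
  'r': 3
  't': 1
Maximum count = 3
Most frequent = 'r' (3 times each)


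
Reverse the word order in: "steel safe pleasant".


Original: "steel safe pleasant"
Words (1..n): steel | safe | pleasant
Reversed (n..1): pleasant | safe | steel
Result = "pleasant safe steel"


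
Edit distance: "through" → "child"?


Word 1: "through" (length 7)
Word 2: "child" (length 5)
One optimal edit sequence (insert/delete/substitute each cost 1):
  1. substitute 't' -> 'c'  (+1)
  2. keep 'h'
  3. delete 'r'  (+1)
  4. delete 'o'  (+1)
  5. substitute 'u' -> 'i'  (+1)
  6. substitute 'g' -> 'l'  (+1)
  7. substitute 'h' -> 'd'  (+1)
Total edit operations: 6
Edit distance = 6


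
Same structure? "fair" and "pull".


Pattern of "fair": [0, 1, 2, 3]
Pattern of "pull": [0, 1, 2, 2]
Patterns do not match
Same pattern = No


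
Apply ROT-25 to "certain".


Word: "certain"
Shift: 25
Each letter → (letter + shift) mod 26:
  'c' (2) + 25 = 1 → 'b'
  'e' (4) + 25 = 3 → 'd'
  'r' (17) + 25 = 16 → 'q'
  't' (19) + 25 = 18 → 's'
  'a' (0) + 25 = 25 → 'z'
  'i' (8) + 25 = 7 → 'h'
  'n' (13) + 25 = 12 → 'm'
Result = "bdqszhm"


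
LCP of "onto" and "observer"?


Word 1: "onto"
Word 2: "observer"
Comparing from start:
  Pos 0: 'o' == 'o'
  Pos 1: 'n' != 'b' (stop)
LCP = "o" (length 1)


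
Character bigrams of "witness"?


Word: "witness" (length 7)
Number of bigrams = 7 - 2 + 1 = 6
  Position 0: "wi"
  Position 1: "it"
  Position 2: "tn"
  Position 3: "ne"
  Position 4: "es"
  Position 5: "ss"
Bigrams = "wi", "it", "tn", "ne", "es", "ss"


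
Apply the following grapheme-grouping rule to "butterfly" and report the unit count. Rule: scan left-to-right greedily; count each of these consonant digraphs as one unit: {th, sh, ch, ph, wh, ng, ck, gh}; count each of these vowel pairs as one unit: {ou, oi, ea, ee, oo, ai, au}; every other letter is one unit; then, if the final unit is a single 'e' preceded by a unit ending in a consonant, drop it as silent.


Word: "butterfly" (9 letters)
Left-to-right scan:
  [1] 'b' (letter)
  [2] 'u' (letter)
  [3] 't' (letter)
  [4] 't' (letter)
  [5] 'e' (letter)
  [6] 'r' (letter)
  [7] 'f' (letter)
  [8] 'l' (letter)
  [9] 'y' (letter)
Units from scan: 9
Sound units = 9 units


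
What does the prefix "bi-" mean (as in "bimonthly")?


Prefix: bi-
Example: bimonthly = bi- + monthly
Meaning = two


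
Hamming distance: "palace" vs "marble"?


Comparing character by character (same length = 6):
  Pos 0: 'p' vs 'm' !=
  Pos 1: 'a' vs 'a' =
  Pos 2: 'l' vs 'r' !=
  Pos 3: 'a' vs 'b' !=
  Pos 4: 'c' vs 'l' !=
  Pos 5: 'e' vs 'e' =
Hamming distance = 4


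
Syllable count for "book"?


Word: "book"
Syllable breakdown: book
Counting: 1 part
= 1 syllable


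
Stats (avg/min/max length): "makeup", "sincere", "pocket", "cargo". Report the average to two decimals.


Lengths: "makeup"=6, "sincere"=7, "pocket"=6, "cargo"=5
Sum = 24, Count = 4
Average = 24/4 = 6.00
= avg=6.00, min=5, max=7


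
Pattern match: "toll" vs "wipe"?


Pattern of "toll": [0, 1, 2, 2]
Pattern of "wipe": [0, 1, 2, 3]
Patterns do not match
Same pattern = No


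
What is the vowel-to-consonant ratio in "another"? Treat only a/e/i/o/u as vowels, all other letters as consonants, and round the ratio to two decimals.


Word: "another"
Vowels (a,e,i,o,u): 3
Consonants: 4
Ratio = 3/4
= 0.75


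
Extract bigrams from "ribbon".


Word: "ribbon" (length 6)
Number of bigrams = 6 - 2 + 1 = 5
  Position 0: "ri"
  Position 1: "ib"
  Position 2: "bb"
  Position 3: "bo"
  Position 4: "on"
Bigrams = "ri", "ib", "bb", "bo", "on"


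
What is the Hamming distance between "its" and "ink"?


Comparing character by character (same length = 3):
  Pos 0: 'i' vs 'i' =
  Pos 1: 't' vs 'n' !=
  Pos 2: 's' vs 'k' !=
Hamming distance = 2


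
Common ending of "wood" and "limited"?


Word 1: "wood"
Word 2: "limited"
Comparing from end:
  Pos -1: 'd' == 'd'
  Pos -2: 'o' != 'e' (stop)
LCS = "d" (length 1)


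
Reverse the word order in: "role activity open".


Original: "role activity open"
Words (1..n): role | activity | open
Reversed (n..1): open | activity | role
Result = "open activity role"


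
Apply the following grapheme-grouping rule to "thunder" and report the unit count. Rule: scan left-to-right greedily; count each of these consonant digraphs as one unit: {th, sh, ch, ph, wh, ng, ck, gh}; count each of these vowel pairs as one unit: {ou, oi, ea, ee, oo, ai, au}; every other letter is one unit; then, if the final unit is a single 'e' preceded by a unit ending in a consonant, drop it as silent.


Word: "thunder" (7 letters)
Left-to-right scan:
  1. 'th' (digraph)
  2. 'u' (letter)
  3. 'n' (letter)
  4. 'd' (letter)
  5. 'e' (letter)
  6. 'r' (letter)
Units from scan: 6
Sound units = 6 units


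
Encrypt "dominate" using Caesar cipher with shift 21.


Word: "dominate"
Shift: 21
Each letter → (letter + shift) mod 26:
  'd' (3) + 21 = 24 → 'y'
  'o' (14) + 21 = 9 → 'j'
  'm' (12) + 21 = 7 → 'h'
  'i' (8) + 21 = 3 → 'd'
  'n' (13) + 21 = 8 → 'i'
  'a' (0) + 21 = 21 → 'v'
  't' (19) + 21 = 14 → 'o'
  'e' (4) + 21 = 25 → 'z'
Result = "yjhdivoz"


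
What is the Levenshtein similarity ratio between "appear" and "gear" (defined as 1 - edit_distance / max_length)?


Word 1: "appear" (length 6)
Word 2: "gear" (length 4)
One optimal edit sequence:
  1. delete 'a'  (+1)
  2. delete 'p'  (+1)
  3. substitute 'p' -> 'g'  (+1)
  4. keep 'e'
  5. keep 'a'
  6. keep 'r'
Edit distance = 3
Max length = max(6, 4) = 6
Similarity = 1 - 3/6
= 0.5000


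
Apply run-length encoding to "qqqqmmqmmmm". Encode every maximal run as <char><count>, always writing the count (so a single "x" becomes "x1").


String: "qqqqmmqmmmm"
Scanning for consecutive runs:
  'q' x 4
  'm' x 2
  'q' x 1
  'm' x 4
RLE = "q4m2q1m4"


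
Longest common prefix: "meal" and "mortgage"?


Word 1: "meal"
Word 2: "mortgage"
Comparing from start:
  Pos 0: 'm' == 'm'
  Pos 1: 'e' != 'o' (stop)
LCP = "m" (length 1)


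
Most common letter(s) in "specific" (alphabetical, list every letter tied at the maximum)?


Word: "specific"
Letter counts:
  'c': 2
  'e': 1
  'f': 1
  'i': 2
  'p': 1
  's': 1
Maximum count = 2
Most frequent = 'c', 'i' (2 times each)


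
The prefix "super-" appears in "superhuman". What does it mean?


Prefix: super-
As in: superhuman -> super- + human
Meaning = above / beyond


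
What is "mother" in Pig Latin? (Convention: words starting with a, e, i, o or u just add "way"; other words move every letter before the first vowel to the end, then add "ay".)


Word: "mother"
Starts with consonant(s) → move to end, add 'ay'
Consonant cluster: "m"
Pig Latin = "othermay"


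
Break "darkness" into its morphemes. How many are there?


Word: "darkness"
Morphemes: dark | -ness
Each morpheme carries meaning
= 2 morphemes


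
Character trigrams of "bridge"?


Word: "bridge" (length 6)
Number of trigrams = 6 - 3 + 1 = 4
  Position 0: "bri"
  Position 1: "rid"
  Position 2: "idg"
  Position 3: "dge"
Trigrams = "bri", "rid", "idg", "dge"


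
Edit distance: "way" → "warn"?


Word 1: "way" (length 3)
Word 2: "warn" (length 4)
One optimal edit sequence (insert/delete/substitute each cost 1):
  1. keep 'w'
  2. keep 'a'
  3. insert 'r'  (+1)
  4. substitute 'y' -> 'n'  (+1)
Total edit operations: 2
Edit distance = 2


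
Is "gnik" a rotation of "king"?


Word: "king", Candidate: "gnik"
Method: check if candidate is substring of word+word
"kingking" contains "gnik"? No
Is rotation = No


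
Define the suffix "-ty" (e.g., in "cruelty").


Suffix: -ty
Example: cruelty (cruel + -ty)
Meaning = quality of


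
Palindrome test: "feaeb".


Word: "feaeb"
Reversed: "beaef"
Forward == Backward? feaeb != beaef
Palindrome = No


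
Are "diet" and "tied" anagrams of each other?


Word 1: "diet" → sorted: deit
Word 2: "tied" → sorted: deit
Same letters? deit == deit
Anagram = Yes


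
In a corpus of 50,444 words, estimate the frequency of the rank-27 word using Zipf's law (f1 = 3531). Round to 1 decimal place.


Zipf's law: f(r) = f(1) / r
f(1) = 3531
f(27) = 3531 / 27
= 130.8 occurrences


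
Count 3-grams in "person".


Word: "person" (length 6)
Number of 3-grams = length - 3 + 1 = 6 - 3 + 1
= 4


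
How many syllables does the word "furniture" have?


Word: "furniture"
Syllable breakdown: fur-ni-ture
Counting: 3 parts
= 3 syllables


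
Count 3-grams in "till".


Word: "till" (length 4)
Number of 3-grams = length - 3 + 1 = 4 - 3 + 1
= 2


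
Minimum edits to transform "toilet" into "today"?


Word 1: "toilet" (length 6)
Word 2: "today" (length 5)
One optimal edit sequence (insert/delete/substitute each cost 1):
  1. keep 't'
  2. keep 'o'
  3. delete 'i'  (+1)
  4. substitute 'l' -> 'd'  (+1)
  5. substitute 'e' -> 'a'  (+1)
  6. substitute 't' -> 'y'  (+1)
Total edit operations: 4
Edit distance = 4
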